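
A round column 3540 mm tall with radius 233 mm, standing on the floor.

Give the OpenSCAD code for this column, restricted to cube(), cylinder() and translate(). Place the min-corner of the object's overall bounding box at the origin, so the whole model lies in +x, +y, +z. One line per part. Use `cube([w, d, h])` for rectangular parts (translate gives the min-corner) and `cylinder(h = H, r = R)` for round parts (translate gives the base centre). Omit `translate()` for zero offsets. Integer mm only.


translate([233, 233, 0]) cylinder(h = 3540, r = 233);


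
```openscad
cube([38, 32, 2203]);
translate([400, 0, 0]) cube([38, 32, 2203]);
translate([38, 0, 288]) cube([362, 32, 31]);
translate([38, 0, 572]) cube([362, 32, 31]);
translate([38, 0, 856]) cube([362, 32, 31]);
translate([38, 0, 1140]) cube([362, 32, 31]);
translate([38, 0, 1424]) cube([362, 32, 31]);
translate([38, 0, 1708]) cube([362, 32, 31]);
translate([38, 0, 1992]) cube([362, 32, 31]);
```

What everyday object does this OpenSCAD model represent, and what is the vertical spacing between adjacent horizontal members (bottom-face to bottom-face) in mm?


A ladder. The rung spacing is 284 mm.

Two tall 38×32 posts with 7 short bars between them — a ladder. Adjacent rungs sit at z = 288 and z = 572, so the spacing is 572 − 288 = 284 mm.


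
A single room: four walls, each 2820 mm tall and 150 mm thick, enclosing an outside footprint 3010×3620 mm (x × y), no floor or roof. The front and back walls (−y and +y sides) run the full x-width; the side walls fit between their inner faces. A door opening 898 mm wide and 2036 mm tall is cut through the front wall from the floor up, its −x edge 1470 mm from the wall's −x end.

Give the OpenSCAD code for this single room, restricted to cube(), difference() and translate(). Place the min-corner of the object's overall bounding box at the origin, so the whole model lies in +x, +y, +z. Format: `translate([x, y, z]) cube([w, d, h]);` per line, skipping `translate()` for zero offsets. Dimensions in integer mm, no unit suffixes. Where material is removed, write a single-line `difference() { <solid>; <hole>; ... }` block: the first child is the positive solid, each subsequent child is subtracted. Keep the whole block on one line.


difference() { cube([3010, 150, 2820]); translate([1470, 0, 0]) cube([898, 150, 2036]); }
translate([0, 3470, 0]) cube([3010, 150, 2820]);
translate([0, 150, 0]) cube([150, 3320, 2820]);
translate([2860, 150, 0]) cube([150, 3320, 2820]);


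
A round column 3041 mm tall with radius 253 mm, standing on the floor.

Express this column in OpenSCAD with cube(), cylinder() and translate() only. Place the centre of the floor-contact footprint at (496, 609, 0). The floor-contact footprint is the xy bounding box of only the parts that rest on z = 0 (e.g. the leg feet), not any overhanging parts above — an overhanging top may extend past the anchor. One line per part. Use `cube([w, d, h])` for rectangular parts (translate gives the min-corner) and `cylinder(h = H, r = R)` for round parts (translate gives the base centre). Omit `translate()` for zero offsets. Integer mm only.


translate([496, 609, 0]) cylinder(h = 3041, r = 253);


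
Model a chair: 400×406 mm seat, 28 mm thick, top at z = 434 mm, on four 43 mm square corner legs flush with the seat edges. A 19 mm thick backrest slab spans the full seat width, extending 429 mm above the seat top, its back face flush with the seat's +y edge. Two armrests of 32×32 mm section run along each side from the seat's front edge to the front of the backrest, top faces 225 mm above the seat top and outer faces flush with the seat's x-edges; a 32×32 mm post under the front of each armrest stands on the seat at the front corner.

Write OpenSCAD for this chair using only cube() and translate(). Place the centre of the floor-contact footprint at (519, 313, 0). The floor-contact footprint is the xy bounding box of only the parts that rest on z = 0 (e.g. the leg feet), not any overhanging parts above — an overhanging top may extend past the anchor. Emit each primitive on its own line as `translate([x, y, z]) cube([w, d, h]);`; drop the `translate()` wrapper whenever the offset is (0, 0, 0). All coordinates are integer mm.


translate([319, 110, 406]) cube([400, 406, 28]);
translate([319, 110, 0]) cube([43, 43, 406]);
translate([676, 110, 0]) cube([43, 43, 406]);
translate([319, 473, 0]) cube([43, 43, 406]);
translate([676, 473, 0]) cube([43, 43, 406]);
translate([319, 497, 434]) cube([400, 19, 429]);
translate([319, 110, 627]) cube([32, 387, 32]);
translate([687, 110, 627]) cube([32, 387, 32]);
translate([319, 110, 434]) cube([32, 32, 193]);
translate([687, 110, 434]) cube([32, 32, 193]);


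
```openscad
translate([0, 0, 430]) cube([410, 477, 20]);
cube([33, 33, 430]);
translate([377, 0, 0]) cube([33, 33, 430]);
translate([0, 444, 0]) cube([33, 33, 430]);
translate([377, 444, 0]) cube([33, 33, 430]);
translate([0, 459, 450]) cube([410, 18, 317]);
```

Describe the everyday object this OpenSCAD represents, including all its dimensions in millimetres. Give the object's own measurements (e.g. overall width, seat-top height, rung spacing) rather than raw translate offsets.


A chair. The seat is a 410×477×20 mm slab with its top at z = 450 mm, on four 33×33 mm corner legs (flush with the seat edges, standing on z = 0). A flat backrest 18 mm thick, 317 mm tall, spans the full seat width and rises from the seat top along its +y edge, rear face flush with the rear of the seat.


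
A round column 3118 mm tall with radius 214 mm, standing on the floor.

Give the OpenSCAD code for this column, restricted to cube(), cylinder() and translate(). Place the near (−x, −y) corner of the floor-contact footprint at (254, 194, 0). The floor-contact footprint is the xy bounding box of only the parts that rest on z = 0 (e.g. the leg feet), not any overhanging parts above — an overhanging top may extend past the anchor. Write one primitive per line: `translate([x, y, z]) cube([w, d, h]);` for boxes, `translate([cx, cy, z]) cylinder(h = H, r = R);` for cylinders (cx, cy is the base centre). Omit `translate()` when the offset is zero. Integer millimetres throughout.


translate([468, 408, 0]) cylinder(h = 3118, r = 214);


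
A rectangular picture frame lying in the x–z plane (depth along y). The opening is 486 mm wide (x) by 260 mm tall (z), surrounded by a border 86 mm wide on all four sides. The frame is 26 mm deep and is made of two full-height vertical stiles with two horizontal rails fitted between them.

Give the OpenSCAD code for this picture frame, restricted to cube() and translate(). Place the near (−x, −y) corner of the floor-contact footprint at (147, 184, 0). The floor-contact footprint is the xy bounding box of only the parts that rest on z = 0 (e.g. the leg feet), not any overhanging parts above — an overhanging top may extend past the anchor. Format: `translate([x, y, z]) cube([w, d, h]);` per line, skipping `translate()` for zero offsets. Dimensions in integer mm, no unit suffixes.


translate([147, 184, 0]) cube([86, 26, 432]);
translate([719, 184, 0]) cube([86, 26, 432]);
translate([233, 184, 0]) cube([486, 26, 86]);
translate([233, 184, 346]) cube([486, 26, 86]);


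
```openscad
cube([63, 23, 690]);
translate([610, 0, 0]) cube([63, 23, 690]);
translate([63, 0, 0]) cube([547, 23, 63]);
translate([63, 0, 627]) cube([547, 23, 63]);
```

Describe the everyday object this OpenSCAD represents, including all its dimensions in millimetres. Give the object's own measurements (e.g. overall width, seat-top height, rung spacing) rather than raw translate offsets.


A rectangular picture frame lying in the x–z plane (depth along y). The opening is 547 mm wide (x) by 564 mm tall (z), surrounded by a border 63 mm wide on all four sides. The frame is 23 mm deep and is made of two full-height vertical stiles with two horizontal rails fitted between them.


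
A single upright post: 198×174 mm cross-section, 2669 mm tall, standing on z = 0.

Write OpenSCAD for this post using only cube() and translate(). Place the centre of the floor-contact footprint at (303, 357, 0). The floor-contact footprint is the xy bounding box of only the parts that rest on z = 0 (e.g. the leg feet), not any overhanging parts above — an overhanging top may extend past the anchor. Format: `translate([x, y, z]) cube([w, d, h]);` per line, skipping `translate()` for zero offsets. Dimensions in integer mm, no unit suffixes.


translate([204, 270, 0]) cube([198, 174, 2669]);


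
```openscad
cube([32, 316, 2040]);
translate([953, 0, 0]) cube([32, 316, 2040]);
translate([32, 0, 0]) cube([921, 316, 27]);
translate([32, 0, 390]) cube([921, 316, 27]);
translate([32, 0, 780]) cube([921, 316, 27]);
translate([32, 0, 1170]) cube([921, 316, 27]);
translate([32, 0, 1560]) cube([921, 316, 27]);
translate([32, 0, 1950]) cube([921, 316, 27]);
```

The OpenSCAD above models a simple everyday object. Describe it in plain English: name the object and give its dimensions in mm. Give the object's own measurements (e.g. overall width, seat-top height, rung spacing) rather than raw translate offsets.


An open bookshelf. Two side panels, each 32 mm thick, 316 mm deep and 2040 mm tall, stand 985 mm apart (outside-to-outside). Between them sit 6 shelves, each 27 mm thick and 316 mm deep, spanning the full gap between the sides. The bottom shelf rests on the floor (its underside at z = 0) and the clear gap between one shelf's top and the next shelf's underside is 363 mm.


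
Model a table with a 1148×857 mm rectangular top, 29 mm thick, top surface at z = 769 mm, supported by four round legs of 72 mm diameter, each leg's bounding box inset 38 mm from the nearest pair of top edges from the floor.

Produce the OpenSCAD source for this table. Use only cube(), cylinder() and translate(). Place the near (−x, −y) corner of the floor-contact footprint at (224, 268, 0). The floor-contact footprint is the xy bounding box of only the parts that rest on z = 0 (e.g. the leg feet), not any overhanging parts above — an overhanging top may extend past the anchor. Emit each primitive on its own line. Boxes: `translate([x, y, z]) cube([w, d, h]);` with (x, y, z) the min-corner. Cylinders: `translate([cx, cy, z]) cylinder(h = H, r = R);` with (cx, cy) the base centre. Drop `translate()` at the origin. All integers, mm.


translate([186, 230, 740]) cube([1148, 857, 29]);
translate([260, 304, 0]) cylinder(h = 740, r = 36);
translate([1260, 304, 0]) cylinder(h = 740, r = 36);
translate([260, 1013, 0]) cylinder(h = 740, r = 36);
translate([1260, 1013, 0]) cylinder(h = 740, r = 36);


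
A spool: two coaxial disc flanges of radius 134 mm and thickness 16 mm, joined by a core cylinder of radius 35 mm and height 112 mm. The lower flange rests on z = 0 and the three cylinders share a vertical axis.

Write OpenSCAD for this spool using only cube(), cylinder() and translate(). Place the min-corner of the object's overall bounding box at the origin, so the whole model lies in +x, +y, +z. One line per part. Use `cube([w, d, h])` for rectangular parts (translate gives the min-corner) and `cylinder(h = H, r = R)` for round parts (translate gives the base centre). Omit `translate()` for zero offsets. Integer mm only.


translate([134, 134, 0]) cylinder(h = 16, r = 134);
translate([134, 134, 16]) cylinder(h = 112, r = 35);
translate([134, 134, 128]) cylinder(h = 16, r = 134);


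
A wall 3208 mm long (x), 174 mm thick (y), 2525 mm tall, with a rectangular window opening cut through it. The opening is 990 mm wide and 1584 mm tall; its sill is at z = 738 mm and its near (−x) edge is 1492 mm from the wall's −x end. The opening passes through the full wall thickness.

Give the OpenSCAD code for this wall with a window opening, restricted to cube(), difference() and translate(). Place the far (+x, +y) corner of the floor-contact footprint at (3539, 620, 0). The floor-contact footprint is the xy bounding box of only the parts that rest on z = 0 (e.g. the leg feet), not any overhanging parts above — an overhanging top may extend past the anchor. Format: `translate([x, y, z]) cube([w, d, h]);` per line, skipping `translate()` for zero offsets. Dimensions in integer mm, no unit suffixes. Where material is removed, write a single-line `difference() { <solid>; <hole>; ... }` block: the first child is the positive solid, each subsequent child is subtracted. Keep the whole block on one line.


difference() { translate([331, 446, 0]) cube([3208, 174, 2525]); translate([1823, 446, 738]) cube([990, 174, 1584]); }


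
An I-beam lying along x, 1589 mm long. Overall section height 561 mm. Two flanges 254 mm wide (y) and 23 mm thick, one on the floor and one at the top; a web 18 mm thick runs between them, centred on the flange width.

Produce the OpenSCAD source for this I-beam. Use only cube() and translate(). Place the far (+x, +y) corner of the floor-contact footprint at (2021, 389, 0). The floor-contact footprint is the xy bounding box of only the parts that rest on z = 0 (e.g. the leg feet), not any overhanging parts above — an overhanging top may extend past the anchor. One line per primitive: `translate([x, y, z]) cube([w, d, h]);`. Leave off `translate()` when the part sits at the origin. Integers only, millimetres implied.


translate([432, 135, 0]) cube([1589, 254, 23]);
translate([432, 253, 23]) cube([1589, 18, 515]);
translate([432, 135, 538]) cube([1589, 254, 23]);


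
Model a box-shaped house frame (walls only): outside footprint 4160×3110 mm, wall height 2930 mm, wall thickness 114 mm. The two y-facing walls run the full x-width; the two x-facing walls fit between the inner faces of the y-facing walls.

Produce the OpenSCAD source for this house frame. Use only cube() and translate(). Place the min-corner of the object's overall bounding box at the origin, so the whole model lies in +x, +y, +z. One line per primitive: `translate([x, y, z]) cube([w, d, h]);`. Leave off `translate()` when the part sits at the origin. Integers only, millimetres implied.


cube([4160, 114, 2930]);
translate([0, 2996, 0]) cube([4160, 114, 2930]);
translate([0, 114, 0]) cube([114, 2882, 2930]);
translate([4046, 114, 0]) cube([114, 2882, 2930]);


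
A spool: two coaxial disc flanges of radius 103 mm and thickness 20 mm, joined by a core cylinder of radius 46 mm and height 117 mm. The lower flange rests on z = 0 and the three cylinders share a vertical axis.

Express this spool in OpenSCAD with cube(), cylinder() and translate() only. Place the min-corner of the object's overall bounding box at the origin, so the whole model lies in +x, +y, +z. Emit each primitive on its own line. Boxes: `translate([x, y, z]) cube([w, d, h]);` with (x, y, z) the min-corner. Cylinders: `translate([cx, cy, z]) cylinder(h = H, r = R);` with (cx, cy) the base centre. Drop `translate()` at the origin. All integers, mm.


translate([103, 103, 0]) cylinder(h = 20, r = 103);
translate([103, 103, 20]) cylinder(h = 117, r = 46);
translate([103, 103, 137]) cylinder(h = 20, r = 103);


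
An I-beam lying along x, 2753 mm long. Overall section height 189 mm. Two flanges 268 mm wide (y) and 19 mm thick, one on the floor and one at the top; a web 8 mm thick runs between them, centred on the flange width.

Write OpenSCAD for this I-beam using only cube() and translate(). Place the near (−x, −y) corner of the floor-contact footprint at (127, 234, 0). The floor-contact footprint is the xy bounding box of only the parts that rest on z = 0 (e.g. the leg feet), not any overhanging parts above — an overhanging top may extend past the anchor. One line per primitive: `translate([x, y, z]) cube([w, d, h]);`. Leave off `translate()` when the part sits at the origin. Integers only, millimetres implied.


translate([127, 234, 0]) cube([2753, 268, 19]);
translate([127, 364, 19]) cube([2753, 8, 151]);
translate([127, 234, 170]) cube([2753, 268, 19]);


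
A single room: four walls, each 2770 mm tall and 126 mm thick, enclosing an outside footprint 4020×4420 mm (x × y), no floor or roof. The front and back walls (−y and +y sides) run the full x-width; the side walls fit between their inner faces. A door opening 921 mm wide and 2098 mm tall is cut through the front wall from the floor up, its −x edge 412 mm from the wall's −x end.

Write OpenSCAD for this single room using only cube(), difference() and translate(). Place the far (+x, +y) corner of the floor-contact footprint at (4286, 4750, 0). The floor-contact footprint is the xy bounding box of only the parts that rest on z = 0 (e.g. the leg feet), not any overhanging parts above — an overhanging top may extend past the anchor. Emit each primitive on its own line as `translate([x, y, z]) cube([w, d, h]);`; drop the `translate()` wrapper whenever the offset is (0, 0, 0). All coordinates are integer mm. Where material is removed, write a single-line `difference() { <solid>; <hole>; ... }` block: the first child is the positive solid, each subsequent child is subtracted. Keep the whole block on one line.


difference() { translate([266, 330, 0]) cube([4020, 126, 2770]); translate([678, 330, 0]) cube([921, 126, 2098]); }
translate([266, 4624, 0]) cube([4020, 126, 2770]);
translate([266, 456, 0]) cube([126, 4168, 2770]);
translate([4160, 456, 0]) cube([126, 4168, 2770]);


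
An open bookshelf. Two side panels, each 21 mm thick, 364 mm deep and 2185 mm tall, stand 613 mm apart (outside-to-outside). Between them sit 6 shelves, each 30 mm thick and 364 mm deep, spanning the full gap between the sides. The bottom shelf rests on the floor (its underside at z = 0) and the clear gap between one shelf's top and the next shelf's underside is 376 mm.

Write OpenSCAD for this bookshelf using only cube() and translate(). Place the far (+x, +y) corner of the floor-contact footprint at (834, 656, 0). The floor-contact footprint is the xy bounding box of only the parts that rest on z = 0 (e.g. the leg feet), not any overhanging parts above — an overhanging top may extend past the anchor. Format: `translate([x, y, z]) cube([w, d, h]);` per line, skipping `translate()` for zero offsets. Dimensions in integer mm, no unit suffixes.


translate([221, 292, 0]) cube([21, 364, 2185]);
translate([813, 292, 0]) cube([21, 364, 2185]);
translate([242, 292, 0]) cube([571, 364, 30]);
translate([242, 292, 406]) cube([571, 364, 30]);
translate([242, 292, 812]) cube([571, 364, 30]);
translate([242, 292, 1218]) cube([571, 364, 30]);
translate([242, 292, 1624]) cube([571, 364, 30]);
translate([242, 292, 2030]) cube([571, 364, 30]);


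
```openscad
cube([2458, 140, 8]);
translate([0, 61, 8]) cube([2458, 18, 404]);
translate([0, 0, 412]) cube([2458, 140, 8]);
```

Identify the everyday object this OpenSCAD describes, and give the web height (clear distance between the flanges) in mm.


An I-beam. The web height is 404 mm.

Two wide flanges with a thin centred web — an I-beam. Overall 420 mm minus two 8 mm flanges gives a web of 420 − 2·8 = 404 mm.


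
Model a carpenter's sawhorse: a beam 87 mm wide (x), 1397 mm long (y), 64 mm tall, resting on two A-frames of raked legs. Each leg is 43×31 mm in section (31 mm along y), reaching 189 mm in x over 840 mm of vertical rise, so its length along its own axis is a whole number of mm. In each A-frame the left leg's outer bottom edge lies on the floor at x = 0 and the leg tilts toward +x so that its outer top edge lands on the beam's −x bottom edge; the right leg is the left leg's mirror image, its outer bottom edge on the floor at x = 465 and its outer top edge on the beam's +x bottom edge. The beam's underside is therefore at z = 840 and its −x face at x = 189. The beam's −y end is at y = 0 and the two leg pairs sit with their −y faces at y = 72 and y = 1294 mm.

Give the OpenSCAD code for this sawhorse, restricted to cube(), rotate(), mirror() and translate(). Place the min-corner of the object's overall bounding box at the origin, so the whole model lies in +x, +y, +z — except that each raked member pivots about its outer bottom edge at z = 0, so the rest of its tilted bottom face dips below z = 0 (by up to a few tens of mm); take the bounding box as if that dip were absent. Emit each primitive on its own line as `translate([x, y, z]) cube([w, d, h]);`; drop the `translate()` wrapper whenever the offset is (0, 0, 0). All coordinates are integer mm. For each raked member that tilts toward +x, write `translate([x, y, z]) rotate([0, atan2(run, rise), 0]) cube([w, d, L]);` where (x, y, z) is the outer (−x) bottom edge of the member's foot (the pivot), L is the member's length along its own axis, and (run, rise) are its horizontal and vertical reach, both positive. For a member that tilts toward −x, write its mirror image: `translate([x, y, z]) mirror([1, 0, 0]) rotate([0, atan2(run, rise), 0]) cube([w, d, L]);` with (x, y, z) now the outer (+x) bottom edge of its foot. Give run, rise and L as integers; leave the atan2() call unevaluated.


translate([189, 0, 840]) cube([87, 1397, 64]);
translate([0, 72, 0]) rotate([0, atan2(189, 840), 0]) cube([43, 31, 861]);
translate([465, 72, 0]) mirror([1, 0, 0]) rotate([0, atan2(189, 840), 0]) cube([43, 31, 861]);
translate([0, 1294, 0]) rotate([0, atan2(189, 840), 0]) cube([43, 31, 861]);
translate([465, 1294, 0]) mirror([1, 0, 0]) rotate([0, atan2(189, 840), 0]) cube([43, 31, 861]);


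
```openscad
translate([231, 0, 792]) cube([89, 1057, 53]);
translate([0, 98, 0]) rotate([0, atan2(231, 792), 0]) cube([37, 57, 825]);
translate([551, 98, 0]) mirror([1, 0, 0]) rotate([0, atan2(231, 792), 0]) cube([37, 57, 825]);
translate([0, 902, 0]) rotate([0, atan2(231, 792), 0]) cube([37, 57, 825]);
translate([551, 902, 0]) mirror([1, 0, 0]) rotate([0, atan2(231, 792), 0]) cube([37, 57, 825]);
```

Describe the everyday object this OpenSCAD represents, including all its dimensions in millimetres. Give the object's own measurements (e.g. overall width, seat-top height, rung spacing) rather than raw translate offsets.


A sawhorse. A 89×1057×53 mm beam (x, y, z) sits on two A-frame leg pairs. Each pair is two raked legs of 37×57 mm section (57 mm along y) splaying symmetrically in x. Each leg rises 792 mm vertically over 231 mm of horizontal reach and is 825 mm long along its own axis. Every leg's outer bottom edge rests on the floor and its outer top edge meets a bottom edge of the beam — the left legs (tilting toward +x) meet the beam's −x bottom edge, the right legs (their mirror images, tilting toward −x) meet its +x bottom edge — so the leg tops tuck under the beam, the beam's underside is 792 mm above the floor, and the feet are 551 mm apart outside-to-outside with the beam centred between them. The two leg pairs are set in 98 mm from either end of the beam.


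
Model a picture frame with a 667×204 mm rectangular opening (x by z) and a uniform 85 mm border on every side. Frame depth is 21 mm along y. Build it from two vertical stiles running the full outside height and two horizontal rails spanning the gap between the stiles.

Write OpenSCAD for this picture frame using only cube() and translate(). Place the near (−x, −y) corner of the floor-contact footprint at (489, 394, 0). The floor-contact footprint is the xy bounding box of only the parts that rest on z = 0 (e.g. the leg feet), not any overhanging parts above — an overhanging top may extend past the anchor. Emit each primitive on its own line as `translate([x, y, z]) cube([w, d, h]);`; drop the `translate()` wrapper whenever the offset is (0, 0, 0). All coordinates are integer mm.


translate([489, 394, 0]) cube([85, 21, 374]);
translate([1241, 394, 0]) cube([85, 21, 374]);
translate([574, 394, 0]) cube([667, 21, 85]);
translate([574, 394, 289]) cube([667, 21, 85]);


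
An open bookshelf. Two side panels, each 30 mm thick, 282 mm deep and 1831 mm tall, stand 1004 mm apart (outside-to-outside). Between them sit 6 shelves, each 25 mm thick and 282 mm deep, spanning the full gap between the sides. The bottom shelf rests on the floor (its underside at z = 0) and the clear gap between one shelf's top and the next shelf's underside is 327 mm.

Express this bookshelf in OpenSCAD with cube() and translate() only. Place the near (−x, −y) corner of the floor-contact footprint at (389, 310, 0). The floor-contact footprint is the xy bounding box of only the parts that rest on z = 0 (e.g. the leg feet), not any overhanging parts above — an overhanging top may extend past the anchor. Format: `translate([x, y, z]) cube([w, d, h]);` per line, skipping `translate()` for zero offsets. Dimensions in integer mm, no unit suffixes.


translate([389, 310, 0]) cube([30, 282, 1831]);
translate([1363, 310, 0]) cube([30, 282, 1831]);
translate([419, 310, 0]) cube([944, 282, 25]);
translate([419, 310, 352]) cube([944, 282, 25]);
translate([419, 310, 704]) cube([944, 282, 25]);
translate([419, 310, 1056]) cube([944, 282, 25]);
translate([419, 310, 1408]) cube([944, 282, 25]);
translate([419, 310, 1760]) cube([944, 282, 25]);


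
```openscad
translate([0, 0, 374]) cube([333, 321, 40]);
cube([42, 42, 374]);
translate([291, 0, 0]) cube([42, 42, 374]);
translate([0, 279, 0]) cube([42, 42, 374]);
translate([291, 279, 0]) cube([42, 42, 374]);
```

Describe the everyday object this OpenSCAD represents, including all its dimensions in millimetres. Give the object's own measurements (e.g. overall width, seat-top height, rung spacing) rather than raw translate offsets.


A four-legged stool. The seat is a 333×321×40 mm slab whose top surface is at z = 414 mm; four square legs, each 42×42 mm in cross-section, run from the floor (z = 0) to the underside of the seat, each flush with a corner of the seat.


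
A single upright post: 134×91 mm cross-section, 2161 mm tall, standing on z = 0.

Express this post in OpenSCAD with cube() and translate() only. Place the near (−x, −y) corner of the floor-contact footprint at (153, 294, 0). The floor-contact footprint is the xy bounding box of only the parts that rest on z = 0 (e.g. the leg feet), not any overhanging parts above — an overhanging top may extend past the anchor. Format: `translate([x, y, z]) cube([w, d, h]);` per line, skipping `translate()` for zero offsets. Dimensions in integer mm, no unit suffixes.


translate([153, 294, 0]) cube([134, 91, 2161]);


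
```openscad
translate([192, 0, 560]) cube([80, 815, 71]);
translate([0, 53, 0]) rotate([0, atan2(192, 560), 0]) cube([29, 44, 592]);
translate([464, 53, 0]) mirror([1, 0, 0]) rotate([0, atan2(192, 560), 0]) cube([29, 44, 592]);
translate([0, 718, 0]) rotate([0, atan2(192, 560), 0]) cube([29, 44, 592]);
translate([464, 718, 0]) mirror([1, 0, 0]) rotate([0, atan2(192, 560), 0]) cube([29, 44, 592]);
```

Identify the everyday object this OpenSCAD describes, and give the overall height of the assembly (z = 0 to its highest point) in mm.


A sawhorse. The overall height is 631 mm.

A beam across two mirrored pairs of raked legs — a sawhorse. The beam's underside is at z = 560 (matching the legs' vertical rise in atan2(192, 560)) and the beam is 71 mm tall, so its top is at 560 + 71 = 631 mm. The raked legs top out at the beam's underside, so that is the highest point.


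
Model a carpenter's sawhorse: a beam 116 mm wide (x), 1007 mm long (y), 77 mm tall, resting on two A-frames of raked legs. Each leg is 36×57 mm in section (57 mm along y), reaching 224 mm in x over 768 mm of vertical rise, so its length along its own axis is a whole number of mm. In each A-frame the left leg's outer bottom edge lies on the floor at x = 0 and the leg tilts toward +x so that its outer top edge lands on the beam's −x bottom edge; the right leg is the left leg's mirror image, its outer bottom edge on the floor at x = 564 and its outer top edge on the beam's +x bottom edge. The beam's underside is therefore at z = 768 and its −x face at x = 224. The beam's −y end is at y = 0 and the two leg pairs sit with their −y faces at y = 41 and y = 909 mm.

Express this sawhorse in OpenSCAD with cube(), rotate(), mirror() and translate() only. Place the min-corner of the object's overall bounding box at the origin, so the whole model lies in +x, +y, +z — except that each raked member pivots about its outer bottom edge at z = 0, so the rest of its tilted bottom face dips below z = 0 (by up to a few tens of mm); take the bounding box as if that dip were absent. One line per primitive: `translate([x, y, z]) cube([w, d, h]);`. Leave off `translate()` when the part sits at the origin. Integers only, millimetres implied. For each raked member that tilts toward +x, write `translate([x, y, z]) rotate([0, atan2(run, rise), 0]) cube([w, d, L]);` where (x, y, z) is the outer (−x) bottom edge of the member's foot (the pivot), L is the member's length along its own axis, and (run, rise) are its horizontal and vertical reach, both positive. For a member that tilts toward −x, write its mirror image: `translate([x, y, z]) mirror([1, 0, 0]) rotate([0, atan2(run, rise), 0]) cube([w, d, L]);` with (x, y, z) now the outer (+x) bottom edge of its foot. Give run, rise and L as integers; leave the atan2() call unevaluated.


// leg length = √(224² + 768²) = 800
// right-leg outer foot x = 2·224 + 116 = 564
// beam min-corner = (224, 0, 768)
translate([224, 0, 768]) cube([116, 1007, 77]);
translate([0, 41, 0]) rotate([0, atan2(224, 768), 0]) cube([36, 57, 800]);
translate([564, 41, 0]) mirror([1, 0, 0]) rotate([0, atan2(224, 768), 0]) cube([36, 57, 800]);
translate([0, 909, 0]) rotate([0, atan2(224, 768), 0]) cube([36, 57, 800]);
translate([564, 909, 0]) mirror([1, 0, 0]) rotate([0, atan2(224, 768), 0]) cube([36, 57, 800]);


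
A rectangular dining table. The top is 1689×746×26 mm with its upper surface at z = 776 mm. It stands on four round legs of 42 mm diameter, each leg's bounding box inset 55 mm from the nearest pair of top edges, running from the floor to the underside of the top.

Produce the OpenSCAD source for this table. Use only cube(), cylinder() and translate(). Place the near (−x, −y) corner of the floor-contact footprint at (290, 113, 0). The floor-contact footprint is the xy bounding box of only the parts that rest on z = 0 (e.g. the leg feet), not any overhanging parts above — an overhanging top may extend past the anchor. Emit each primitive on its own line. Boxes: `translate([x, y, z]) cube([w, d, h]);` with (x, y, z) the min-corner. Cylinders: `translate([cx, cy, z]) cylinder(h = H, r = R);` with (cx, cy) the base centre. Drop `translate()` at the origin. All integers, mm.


// leg_h = 776 - 26 = 750
translate([235, 58, 750]) cube([1689, 746, 26]);
translate([311, 134, 0]) cylinder(h = 750, r = 21);
translate([1848, 134, 0]) cylinder(h = 750, r = 21);
translate([311, 728, 0]) cylinder(h = 750, r = 21);
translate([1848, 728, 0]) cylinder(h = 750, r = 21);


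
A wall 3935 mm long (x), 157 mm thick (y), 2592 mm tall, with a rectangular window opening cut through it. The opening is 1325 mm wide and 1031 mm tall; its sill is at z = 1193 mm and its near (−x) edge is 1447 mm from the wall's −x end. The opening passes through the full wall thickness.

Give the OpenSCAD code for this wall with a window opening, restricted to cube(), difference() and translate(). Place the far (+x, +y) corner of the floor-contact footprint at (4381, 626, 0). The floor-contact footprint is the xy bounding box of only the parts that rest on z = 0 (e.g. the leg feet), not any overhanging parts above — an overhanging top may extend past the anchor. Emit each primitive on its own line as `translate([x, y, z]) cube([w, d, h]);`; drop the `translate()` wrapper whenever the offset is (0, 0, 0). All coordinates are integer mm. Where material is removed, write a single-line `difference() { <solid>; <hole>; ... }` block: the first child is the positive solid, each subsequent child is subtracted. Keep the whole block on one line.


difference() { translate([446, 469, 0]) cube([3935, 157, 2592]); translate([1893, 469, 1193]) cube([1325, 157, 1031]); }


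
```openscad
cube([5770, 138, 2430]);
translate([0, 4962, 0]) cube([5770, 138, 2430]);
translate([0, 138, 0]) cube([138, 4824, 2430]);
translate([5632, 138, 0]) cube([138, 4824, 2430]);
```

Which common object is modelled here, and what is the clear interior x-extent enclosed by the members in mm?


A house (or room) frame. The interior width is 5494 mm.

Four 2430 mm walls enclosing a rectangle with no floor or roof — a room or house frame. Outside width is 5770 mm and wall thickness is 138 mm, so the interior width is 5770 − 2 × 138 = 5494 mm.


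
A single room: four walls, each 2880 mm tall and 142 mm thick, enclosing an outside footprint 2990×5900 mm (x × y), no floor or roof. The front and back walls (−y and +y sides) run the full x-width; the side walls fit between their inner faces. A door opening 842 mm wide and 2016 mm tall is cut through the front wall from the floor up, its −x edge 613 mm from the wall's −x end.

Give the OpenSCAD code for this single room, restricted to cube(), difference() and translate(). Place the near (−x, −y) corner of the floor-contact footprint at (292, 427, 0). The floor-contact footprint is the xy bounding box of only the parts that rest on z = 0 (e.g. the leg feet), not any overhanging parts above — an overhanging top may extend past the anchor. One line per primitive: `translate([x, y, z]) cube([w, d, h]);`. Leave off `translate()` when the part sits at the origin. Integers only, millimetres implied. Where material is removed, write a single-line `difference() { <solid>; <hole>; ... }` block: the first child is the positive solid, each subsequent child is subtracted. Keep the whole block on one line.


difference() { translate([292, 427, 0]) cube([2990, 142, 2880]); translate([905, 427, 0]) cube([842, 142, 2016]); }
translate([292, 6185, 0]) cube([2990, 142, 2880]);
translate([292, 569, 0]) cube([142, 5616, 2880]);
translate([3140, 569, 0]) cube([142, 5616, 2880]);


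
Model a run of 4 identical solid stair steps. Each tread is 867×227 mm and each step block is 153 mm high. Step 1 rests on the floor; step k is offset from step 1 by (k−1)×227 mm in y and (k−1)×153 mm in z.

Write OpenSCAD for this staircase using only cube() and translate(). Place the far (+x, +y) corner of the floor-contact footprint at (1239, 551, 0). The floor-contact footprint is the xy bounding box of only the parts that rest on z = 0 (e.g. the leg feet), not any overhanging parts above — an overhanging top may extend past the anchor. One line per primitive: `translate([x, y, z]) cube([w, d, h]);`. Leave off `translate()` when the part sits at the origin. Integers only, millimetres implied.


translate([372, 324, 0]) cube([867, 227, 153]);
translate([372, 551, 153]) cube([867, 227, 153]);
translate([372, 778, 306]) cube([867, 227, 153]);
translate([372, 1005, 459]) cube([867, 227, 153]);


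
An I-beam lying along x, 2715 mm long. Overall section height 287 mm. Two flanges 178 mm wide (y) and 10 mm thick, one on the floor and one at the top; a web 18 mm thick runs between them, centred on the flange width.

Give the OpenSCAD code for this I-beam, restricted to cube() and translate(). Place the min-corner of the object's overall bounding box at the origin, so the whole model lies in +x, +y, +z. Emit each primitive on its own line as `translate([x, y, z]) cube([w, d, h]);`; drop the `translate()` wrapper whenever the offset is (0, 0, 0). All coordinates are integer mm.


cube([2715, 178, 10]);
translate([0, 80, 10]) cube([2715, 18, 267]);
translate([0, 0, 277]) cube([2715, 178, 10]);


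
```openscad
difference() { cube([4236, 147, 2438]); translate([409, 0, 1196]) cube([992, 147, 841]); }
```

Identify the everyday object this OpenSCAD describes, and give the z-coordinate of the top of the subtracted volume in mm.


A wall with a window opening. The window head height is 2037 mm.

A wall with a rectangular opening subtracted — a window. Sill at z = 1196, opening 841 mm tall, so the head is at 1196 + 841 = 2037 mm.


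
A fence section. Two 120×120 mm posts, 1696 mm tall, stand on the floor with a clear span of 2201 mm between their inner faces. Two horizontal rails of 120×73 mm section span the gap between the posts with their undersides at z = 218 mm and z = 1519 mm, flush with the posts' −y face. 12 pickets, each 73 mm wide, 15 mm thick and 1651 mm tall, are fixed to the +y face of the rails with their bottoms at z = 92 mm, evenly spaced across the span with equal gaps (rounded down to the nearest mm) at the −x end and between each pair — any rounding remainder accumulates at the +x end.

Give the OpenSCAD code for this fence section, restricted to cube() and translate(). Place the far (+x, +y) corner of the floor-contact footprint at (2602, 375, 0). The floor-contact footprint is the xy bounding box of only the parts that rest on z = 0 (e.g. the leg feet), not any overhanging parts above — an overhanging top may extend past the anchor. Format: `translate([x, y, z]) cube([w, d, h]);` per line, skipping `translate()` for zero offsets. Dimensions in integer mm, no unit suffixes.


translate([161, 255, 0]) cube([120, 120, 1696]);
translate([2482, 255, 0]) cube([120, 120, 1696]);
translate([281, 255, 218]) cube([2201, 120, 73]);
translate([281, 255, 1519]) cube([2201, 120, 73]);
translate([382, 375, 92]) cube([73, 15, 1651]);
translate([556, 375, 92]) cube([73, 15, 1651]);
translate([730, 375, 92]) cube([73, 15, 1651]);
translate([904, 375, 92]) cube([73, 15, 1651]);
translate([1078, 375, 92]) cube([73, 15, 1651]);
translate([1252, 375, 92]) cube([73, 15, 1651]);
translate([1426, 375, 92]) cube([73, 15, 1651]);
translate([1600, 375, 92]) cube([73, 15, 1651]);
translate([1774, 375, 92]) cube([73, 15, 1651]);
translate([1948, 375, 92]) cube([73, 15, 1651]);
translate([2122, 375, 92]) cube([73, 15, 1651]);
translate([2296, 375, 92]) cube([73, 15, 1651]);


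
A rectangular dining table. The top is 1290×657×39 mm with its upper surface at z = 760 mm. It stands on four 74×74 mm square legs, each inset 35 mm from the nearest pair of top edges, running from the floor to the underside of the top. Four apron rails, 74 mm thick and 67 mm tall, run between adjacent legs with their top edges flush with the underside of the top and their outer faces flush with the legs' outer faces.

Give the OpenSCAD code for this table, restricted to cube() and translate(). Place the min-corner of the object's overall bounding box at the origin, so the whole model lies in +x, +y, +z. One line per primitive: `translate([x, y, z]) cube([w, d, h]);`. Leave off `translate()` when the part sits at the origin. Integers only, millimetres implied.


// leg_h = 760 - 39 = 721
// apron z = 721 - 67 = 654
translate([0, 0, 721]) cube([1290, 657, 39]);
translate([35, 35, 0]) cube([74, 74, 721]);
translate([1181, 35, 0]) cube([74, 74, 721]);
translate([35, 548, 0]) cube([74, 74, 721]);
translate([1181, 548, 0]) cube([74, 74, 721]);
translate([109, 35, 654]) cube([1072, 74, 67]);
translate([109, 548, 654]) cube([1072, 74, 67]);
translate([35, 109, 654]) cube([74, 439, 67]);
translate([1181, 109, 654]) cube([74, 439, 67]);


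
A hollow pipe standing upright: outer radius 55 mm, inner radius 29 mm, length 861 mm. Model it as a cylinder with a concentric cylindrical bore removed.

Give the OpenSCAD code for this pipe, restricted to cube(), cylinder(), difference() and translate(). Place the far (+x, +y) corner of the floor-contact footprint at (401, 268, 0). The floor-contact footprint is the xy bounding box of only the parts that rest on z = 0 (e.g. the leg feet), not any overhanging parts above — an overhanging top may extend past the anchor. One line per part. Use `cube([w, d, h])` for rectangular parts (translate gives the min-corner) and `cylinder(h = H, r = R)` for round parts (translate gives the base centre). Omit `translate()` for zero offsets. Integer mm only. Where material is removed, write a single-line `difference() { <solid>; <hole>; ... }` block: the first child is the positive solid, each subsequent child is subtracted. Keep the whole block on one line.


difference() { translate([346, 213, 0]) cylinder(h = 861, r = 55); translate([346, 213, 0]) cylinder(h = 861, r = 29); }


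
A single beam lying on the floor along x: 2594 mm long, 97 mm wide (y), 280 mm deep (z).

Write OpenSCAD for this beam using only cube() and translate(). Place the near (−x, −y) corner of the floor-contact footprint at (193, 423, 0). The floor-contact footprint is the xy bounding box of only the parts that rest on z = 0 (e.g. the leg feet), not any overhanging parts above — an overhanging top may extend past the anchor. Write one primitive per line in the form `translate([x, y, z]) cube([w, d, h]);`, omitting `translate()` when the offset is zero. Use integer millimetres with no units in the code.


translate([193, 423, 0]) cube([2594, 97, 280]);
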